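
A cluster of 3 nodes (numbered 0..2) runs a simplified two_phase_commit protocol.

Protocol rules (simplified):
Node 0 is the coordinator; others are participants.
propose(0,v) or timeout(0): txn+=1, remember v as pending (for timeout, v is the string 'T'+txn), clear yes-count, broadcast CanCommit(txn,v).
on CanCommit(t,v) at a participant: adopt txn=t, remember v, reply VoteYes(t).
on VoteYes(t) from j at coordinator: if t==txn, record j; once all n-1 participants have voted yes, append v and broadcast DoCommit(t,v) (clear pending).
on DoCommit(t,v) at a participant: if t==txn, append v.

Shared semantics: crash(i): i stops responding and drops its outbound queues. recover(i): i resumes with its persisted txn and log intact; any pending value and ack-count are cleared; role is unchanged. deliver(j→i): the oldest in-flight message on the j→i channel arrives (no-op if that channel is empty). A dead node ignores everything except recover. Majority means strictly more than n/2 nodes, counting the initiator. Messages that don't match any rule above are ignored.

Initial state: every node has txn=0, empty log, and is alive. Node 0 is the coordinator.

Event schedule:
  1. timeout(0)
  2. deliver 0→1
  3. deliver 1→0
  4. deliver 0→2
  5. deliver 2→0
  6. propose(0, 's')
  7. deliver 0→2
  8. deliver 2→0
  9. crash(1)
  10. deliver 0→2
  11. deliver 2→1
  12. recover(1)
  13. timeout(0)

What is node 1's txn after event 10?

step 1 timeout(0): 0={coor,t=1,log=-}
step 2 deliver 0→1: 1={part,t=1,log=-}
step 3 deliver 1→0: —
step 4 deliver 0→2: 2={part,t=1,log=-}
step 5 deliver 2→0: 0={coor,t=1,log=T1}
step 6 propose(0,'s'): 0={coor,t=2,log=T1}
step 7 deliver 0→2: 2={part,t=1,log=T1}
step 8 deliver 2→0: —
step 9 crash(1): 1={✗part,t=1,log=-}
step 10 deliver 0→2: 2={part,t=2,log=T1}

1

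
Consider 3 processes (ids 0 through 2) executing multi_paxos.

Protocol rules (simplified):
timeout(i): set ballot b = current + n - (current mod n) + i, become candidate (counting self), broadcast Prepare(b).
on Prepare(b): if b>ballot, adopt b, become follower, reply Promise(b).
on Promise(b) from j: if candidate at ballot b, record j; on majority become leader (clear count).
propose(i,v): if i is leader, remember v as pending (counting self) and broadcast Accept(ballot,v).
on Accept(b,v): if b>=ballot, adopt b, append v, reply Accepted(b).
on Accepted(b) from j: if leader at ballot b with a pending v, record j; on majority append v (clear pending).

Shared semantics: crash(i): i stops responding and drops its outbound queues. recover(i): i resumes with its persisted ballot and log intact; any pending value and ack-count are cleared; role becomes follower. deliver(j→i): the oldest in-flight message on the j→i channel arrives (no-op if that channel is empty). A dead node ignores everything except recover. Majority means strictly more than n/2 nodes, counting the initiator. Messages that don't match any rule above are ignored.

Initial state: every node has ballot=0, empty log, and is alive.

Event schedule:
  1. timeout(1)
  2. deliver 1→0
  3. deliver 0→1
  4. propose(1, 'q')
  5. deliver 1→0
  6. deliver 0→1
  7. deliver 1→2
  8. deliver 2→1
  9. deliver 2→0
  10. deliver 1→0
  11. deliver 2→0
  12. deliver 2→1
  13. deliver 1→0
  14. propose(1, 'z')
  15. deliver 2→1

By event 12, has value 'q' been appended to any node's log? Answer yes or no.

e1 timeout(1): 1[cand,b=4,-]
e2 deliver 1→0: 0[foll,b=4,-]
e3 deliver 0→1: 1[lead,b=4,-]
e4 propose(1,'q'): ·
e5 deliver 1→0: 0[foll,b=4,q]
e6 deliver 0→1: 1[lead,b=4,q]
e7 deliver 1→2: 2[foll,b=4,-]
e8 deliver 2→1: ·
e9 deliver 2→0: ·
e10 deliver 1→0: ·
e11 deliver 2→0: ·
e12 deliver 2→1: ·

yes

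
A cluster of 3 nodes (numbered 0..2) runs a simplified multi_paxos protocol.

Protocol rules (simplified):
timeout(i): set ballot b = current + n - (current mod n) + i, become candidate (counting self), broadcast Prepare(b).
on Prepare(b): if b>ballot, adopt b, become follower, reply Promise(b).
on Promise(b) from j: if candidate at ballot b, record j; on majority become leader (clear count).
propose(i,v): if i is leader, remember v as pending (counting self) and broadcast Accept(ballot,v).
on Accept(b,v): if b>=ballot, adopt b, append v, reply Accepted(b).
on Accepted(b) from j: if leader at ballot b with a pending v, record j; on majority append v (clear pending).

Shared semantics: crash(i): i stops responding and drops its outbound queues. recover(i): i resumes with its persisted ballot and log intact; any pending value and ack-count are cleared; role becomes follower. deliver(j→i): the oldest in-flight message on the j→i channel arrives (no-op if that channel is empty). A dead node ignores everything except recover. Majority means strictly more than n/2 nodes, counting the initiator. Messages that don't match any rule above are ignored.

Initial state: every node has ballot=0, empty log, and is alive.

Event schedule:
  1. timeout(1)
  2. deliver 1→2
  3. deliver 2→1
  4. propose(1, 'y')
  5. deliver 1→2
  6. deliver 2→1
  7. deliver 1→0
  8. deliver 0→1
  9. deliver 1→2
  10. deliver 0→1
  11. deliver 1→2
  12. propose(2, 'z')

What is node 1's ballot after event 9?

4

[1] timeout(1) → N1(cand b4 [-])
[2] deliver 1→2 → N2(foll b4 [-])
[3] deliver 2→1 → N1(lead b4 [-])
[4] propose(1,'y') → ∅
[5] deliver 1→2 → N2(foll b4 [y])
[6] deliver 2→1 → N1(lead b4 [y])
[7] deliver 1→0 → N0(foll b4 [-])
[8] deliver 0→1 → ∅
[9] deliver 1→2 → ∅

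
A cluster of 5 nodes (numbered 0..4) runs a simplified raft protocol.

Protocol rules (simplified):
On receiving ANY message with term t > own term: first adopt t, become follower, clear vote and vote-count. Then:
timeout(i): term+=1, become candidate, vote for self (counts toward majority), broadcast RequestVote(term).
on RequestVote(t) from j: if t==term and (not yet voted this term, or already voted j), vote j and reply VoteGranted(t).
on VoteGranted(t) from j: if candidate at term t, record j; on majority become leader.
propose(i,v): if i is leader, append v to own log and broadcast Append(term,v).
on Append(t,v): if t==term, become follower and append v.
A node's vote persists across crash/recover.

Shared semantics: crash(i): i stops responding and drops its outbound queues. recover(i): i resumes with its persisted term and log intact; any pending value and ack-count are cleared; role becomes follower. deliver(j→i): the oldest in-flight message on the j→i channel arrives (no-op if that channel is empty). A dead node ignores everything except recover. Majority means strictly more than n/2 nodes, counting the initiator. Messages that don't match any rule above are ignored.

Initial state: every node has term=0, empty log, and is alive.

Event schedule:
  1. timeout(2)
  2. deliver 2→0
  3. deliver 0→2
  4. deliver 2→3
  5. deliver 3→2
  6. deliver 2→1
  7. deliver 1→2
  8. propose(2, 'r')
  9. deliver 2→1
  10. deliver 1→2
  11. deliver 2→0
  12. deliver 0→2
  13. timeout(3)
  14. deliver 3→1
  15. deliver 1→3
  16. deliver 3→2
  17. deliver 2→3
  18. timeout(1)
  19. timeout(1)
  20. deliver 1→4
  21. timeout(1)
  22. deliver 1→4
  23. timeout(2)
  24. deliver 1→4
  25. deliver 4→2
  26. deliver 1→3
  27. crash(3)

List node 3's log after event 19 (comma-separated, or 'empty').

empty

step 1 timeout(2): 2={cand,t=1,log=-}
step 2 deliver 2→0: 0={foll,t=1,log=-}
step 3 deliver 0→2: —
step 4 deliver 2→3: 3={foll,t=1,log=-}
step 5 deliver 3→2: 2={lead,t=1,log=-}
step 6 deliver 2→1: 1={foll,t=1,log=-}
step 7 deliver 1→2: —
step 8 propose(2,'r'): 2={lead,t=1,log=r}
step 9 deliver 2→1: 1={foll,t=1,log=r}
step 10 deliver 1→2: —
step 11 deliver 2→0: 0={foll,t=1,log=r}
step 12 deliver 0→2: —
step 13 timeout(3): 3={cand,t=2,log=-}
step 14 deliver 3→1: 1={foll,t=2,log=r}
step 15 deliver 1→3: —
step 16 deliver 3→2: 2={foll,t=2,log=r}
step 17 deliver 2→3: —
step 18 timeout(1): 1={cand,t=3,log=r}
step 19 timeout(1): 1={cand,t=4,log=r}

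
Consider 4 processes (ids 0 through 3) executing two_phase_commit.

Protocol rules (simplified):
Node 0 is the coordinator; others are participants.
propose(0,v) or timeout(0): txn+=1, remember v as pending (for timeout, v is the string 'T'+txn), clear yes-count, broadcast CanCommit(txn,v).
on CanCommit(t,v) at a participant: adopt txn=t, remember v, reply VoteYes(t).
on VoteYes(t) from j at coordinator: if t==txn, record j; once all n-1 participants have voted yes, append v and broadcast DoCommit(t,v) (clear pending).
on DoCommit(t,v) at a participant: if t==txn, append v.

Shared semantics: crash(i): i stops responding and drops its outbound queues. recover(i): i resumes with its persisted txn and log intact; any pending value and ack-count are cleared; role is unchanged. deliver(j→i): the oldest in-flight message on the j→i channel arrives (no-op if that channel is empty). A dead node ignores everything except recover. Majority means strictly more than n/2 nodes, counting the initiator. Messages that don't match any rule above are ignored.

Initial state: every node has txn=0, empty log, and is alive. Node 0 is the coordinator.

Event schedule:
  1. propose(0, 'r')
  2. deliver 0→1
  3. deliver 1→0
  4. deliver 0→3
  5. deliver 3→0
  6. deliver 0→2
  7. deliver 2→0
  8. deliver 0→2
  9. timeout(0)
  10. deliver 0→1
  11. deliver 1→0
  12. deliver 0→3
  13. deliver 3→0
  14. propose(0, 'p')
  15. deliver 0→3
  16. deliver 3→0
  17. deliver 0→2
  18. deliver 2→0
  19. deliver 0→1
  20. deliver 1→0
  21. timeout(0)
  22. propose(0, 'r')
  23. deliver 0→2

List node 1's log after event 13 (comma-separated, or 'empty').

r

1. propose(0,'r'):  <0:coor t1 ->
2. deliver 0→1:  <1:part t1 ->
3. deliver 1→0:  nop
4. deliver 0→3:  <3:part t1 ->
5. deliver 3→0:  nop
6. deliver 0→2:  <2:part t1 ->
7. deliver 2→0:  <0:coor t1 r>
8. deliver 0→2:  <2:part t1 r>
9. timeout(0):  <0:coor t2 r>
10. deliver 0→1:  <1:part t1 r>
11. deliver 1→0:  nop
12. deliver 0→3:  <3:part t1 r>
13. deliver 3→0:  nop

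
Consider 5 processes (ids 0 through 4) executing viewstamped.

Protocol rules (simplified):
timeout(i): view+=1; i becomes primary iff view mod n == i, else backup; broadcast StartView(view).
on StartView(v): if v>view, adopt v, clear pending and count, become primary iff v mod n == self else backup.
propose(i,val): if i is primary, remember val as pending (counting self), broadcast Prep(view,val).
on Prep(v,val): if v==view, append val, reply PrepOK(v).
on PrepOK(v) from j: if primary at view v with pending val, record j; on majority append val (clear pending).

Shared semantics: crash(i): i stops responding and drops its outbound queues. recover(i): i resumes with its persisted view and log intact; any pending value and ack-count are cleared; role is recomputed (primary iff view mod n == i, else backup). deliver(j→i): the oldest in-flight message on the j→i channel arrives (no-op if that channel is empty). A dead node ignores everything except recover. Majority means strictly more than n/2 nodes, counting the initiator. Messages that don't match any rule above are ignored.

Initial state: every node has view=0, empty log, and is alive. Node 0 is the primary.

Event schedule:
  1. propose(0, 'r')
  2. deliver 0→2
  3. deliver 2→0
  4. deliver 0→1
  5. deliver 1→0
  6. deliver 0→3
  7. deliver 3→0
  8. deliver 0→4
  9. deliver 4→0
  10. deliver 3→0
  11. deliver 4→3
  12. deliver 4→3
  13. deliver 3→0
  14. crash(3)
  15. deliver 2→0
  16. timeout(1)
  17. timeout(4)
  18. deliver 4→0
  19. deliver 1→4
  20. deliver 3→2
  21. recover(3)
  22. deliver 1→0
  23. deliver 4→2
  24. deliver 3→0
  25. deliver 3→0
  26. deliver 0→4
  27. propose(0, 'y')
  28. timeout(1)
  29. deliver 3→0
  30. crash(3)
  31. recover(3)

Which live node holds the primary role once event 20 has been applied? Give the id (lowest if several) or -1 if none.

1

e1 propose(0,'r'): ·
e2 deliver 0→2: 2[back,v=0,r]
e3 deliver 2→0: ·
e4 deliver 0→1: 1[back,v=0,r]
e5 deliver 1→0: 0[prim,v=0,r]
e6 deliver 0→3: 3[back,v=0,r]
e7 deliver 3→0: ·
e8 deliver 0→4: 4[back,v=0,r]
e9 deliver 4→0: ·
e10 deliver 3→0: ·
e11 deliver 4→3: ·
e12 deliver 4→3: ·
e13 deliver 3→0: ·
e14 crash(3): 3[✗back,v=0,r]
e15 deliver 2→0: ·
e16 timeout(1): 1[prim,v=1,r]
e17 timeout(4): 4[back,v=1,r]
e18 deliver 4→0: 0[back,v=1,r]
e19 deliver 1→4: ·
e20 deliver 3→2: ·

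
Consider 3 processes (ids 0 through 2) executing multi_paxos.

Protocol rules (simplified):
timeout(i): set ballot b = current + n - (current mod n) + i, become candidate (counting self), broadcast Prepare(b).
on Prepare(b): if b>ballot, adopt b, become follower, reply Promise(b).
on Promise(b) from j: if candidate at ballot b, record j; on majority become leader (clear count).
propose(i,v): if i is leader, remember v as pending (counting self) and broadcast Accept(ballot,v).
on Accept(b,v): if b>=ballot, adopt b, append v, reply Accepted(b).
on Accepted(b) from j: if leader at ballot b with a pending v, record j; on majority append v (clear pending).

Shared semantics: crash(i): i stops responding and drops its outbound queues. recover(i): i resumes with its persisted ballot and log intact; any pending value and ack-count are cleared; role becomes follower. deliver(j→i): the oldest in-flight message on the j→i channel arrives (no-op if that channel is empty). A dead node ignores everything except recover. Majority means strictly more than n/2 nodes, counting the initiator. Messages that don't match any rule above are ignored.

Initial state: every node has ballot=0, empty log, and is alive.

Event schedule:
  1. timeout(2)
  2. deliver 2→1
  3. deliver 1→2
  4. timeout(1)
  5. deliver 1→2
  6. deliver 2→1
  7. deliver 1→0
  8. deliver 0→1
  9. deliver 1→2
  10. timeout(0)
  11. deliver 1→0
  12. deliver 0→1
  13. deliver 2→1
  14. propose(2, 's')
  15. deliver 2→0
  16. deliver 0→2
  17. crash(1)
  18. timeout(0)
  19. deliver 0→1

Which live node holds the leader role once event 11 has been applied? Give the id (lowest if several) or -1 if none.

1

after 1 — timeout(2): n2:cand/b5/[-]
after 2 — deliver 2→1: n1:foll/b5/[-]
after 3 — deliver 1→2: n2:lead/b5/[-]
after 4 — timeout(1): n1:cand/b7/[-]
after 5 — deliver 1→2: n2:foll/b7/[-]
after 6 — deliver 2→1: n1:lead/b7/[-]
after 7 — deliver 1→0: n0:foll/b7/[-]
after 8 — deliver 0→1: ·
after 9 — deliver 1→2: ·
after 10 — timeout(0): n0:cand/b9/[-]
after 11 — deliver 1→0: ·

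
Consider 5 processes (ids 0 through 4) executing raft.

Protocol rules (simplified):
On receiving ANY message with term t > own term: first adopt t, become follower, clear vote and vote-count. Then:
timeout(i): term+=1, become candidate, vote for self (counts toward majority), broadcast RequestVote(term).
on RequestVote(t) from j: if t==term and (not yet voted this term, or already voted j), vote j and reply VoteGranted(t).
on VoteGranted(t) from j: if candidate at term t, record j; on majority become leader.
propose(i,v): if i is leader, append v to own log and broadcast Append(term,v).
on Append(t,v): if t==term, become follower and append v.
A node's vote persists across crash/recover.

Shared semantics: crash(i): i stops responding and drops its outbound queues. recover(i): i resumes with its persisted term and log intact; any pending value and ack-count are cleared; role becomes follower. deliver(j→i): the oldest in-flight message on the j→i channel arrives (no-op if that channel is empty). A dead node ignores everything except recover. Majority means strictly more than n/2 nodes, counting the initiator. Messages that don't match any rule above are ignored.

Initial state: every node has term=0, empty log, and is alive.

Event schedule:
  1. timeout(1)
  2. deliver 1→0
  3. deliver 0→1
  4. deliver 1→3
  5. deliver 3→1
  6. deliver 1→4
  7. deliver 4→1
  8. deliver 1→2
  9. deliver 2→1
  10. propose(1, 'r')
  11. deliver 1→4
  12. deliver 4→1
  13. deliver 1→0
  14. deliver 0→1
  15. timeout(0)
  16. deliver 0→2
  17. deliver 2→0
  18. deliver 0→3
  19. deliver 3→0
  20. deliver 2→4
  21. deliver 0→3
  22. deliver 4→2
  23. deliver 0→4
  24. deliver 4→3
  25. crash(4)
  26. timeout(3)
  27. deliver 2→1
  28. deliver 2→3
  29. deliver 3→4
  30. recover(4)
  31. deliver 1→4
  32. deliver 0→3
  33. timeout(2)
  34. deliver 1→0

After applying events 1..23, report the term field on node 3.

after 1 — timeout(1): n1:cand/t1/[-]
after 2 — deliver 1→0: n0:foll/t1/[-]
after 3 — deliver 0→1: ·
after 4 — deliver 1→3: n3:foll/t1/[-]
after 5 — deliver 3→1: n1:lead/t1/[-]
after 6 — deliver 1→4: n4:foll/t1/[-]
after 7 — deliver 4→1: ·
after 8 — deliver 1→2: n2:foll/t1/[-]
after 9 — deliver 2→1: ·
after 10 — propose(1,'r'): n1:lead/t1/[r]
after 11 — deliver 1→4: n4:foll/t1/[r]
after 12 — deliver 4→1: ·
after 13 — deliver 1→0: n0:foll/t1/[r]
after 14 — deliver 0→1: ·
after 15 — timeout(0): n0:cand/t2/[r]
after 16 — deliver 0→2: n2:foll/t2/[-]
after 17 — deliver 2→0: ·
after 18 — deliver 0→3: n3:foll/t2/[-]
after 19 — deliver 3→0: n0:lead/t2/[r]
after 20 — deliver 2→4: ·
after 21 — deliver 0→3: ·
after 22 — deliver 4→2: ·
after 23 — deliver 0→4: n4:foll/t2/[r]

2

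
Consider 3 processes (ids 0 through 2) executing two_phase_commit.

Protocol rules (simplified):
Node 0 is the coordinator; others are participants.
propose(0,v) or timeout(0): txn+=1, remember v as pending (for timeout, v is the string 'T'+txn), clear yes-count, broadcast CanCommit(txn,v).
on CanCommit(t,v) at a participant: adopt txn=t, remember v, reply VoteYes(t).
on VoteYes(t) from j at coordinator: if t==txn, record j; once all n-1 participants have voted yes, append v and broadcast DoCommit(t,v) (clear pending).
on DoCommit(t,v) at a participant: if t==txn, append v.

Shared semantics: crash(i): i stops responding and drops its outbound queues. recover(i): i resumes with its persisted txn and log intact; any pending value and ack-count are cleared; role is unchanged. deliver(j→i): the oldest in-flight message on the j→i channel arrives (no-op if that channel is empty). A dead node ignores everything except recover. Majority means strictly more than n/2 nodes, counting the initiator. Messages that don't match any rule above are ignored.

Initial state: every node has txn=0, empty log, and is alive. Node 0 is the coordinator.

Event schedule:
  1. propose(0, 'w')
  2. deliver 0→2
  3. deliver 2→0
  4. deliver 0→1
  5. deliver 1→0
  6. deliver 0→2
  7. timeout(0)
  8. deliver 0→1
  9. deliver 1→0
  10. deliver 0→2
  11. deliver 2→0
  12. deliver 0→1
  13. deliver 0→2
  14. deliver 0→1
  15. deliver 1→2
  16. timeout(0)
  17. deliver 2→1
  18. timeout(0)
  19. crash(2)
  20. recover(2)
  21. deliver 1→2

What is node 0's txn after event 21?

e1 propose(0,'w'): 0[coor,t=1,-]
e2 deliver 0→2: 2[part,t=1,-]
e3 deliver 2→0: ·
e4 deliver 0→1: 1[part,t=1,-]
e5 deliver 1→0: 0[coor,t=1,w]
e6 deliver 0→2: 2[part,t=1,w]
e7 timeout(0): 0[coor,t=2,w]
e8 deliver 0→1: 1[part,t=1,w]
e9 deliver 1→0: ·
e10 deliver 0→2: 2[part,t=2,w]
e11 deliver 2→0: ·
e12 deliver 0→1: 1[part,t=2,w]
e13 deliver 0→2: ·
e14 deliver 0→1: ·
e15 deliver 1→2: ·
e16 timeout(0): 0[coor,t=3,w]
e17 deliver 2→1: ·
e18 timeout(0): 0[coor,t=4,w]
e19 crash(2): 2[✗part,t=2,w]
e20 recover(2): 2[part,t=2,w]
e21 deliver 1→2: ·

4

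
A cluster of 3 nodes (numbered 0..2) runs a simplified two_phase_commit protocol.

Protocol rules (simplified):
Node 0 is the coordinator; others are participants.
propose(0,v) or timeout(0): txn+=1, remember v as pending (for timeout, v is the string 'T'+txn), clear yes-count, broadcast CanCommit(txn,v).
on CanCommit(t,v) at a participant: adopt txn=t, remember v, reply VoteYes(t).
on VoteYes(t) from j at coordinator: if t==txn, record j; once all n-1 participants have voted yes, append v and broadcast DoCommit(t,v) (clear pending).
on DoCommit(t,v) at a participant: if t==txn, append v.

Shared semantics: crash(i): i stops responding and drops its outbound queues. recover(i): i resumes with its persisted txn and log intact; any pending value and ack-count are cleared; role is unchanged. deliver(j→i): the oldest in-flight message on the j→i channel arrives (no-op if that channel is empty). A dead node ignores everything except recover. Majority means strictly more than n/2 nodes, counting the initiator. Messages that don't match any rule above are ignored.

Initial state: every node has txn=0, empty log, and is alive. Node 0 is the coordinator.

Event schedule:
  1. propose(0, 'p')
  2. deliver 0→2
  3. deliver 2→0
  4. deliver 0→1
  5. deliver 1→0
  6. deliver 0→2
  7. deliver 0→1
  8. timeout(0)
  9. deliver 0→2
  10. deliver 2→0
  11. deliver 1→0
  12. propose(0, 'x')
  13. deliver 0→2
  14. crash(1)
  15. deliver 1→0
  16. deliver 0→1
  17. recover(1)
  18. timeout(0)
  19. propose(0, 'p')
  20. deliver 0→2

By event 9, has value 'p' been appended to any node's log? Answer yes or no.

e1 propose(0,'p'): 0[coor,t=1,-]
e2 deliver 0→2: 2[part,t=1,-]
e3 deliver 2→0: ·
e4 deliver 0→1: 1[part,t=1,-]
e5 deliver 1→0: 0[coor,t=1,p]
e6 deliver 0→2: 2[part,t=1,p]
e7 deliver 0→1: 1[part,t=1,p]
e8 timeout(0): 0[coor,t=2,p]
e9 deliver 0→2: 2[part,t=2,p]

yes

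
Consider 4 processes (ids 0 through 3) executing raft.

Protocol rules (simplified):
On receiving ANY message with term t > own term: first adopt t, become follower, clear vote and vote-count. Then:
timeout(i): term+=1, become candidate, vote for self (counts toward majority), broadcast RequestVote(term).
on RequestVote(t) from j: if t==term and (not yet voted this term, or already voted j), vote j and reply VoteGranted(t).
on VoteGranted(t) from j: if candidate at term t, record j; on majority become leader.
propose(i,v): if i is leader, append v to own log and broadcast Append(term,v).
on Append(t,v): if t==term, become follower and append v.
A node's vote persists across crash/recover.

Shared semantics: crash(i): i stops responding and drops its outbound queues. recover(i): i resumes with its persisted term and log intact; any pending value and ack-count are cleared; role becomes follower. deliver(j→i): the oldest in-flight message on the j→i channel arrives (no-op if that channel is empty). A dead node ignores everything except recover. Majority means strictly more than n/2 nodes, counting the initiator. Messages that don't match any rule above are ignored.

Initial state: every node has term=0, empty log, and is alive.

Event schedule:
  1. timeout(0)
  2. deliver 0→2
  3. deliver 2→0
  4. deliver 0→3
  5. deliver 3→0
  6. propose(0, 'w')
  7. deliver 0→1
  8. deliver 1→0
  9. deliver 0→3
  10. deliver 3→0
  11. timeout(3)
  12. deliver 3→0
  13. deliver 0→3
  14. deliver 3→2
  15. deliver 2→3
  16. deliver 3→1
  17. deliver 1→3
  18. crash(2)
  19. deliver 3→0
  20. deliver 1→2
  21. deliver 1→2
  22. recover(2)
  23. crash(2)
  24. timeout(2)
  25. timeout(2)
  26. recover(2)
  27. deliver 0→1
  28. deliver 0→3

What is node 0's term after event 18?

2

[1] timeout(0) → N0(cand t1 [-])
[2] deliver 0→2 → N2(foll t1 [-])
[3] deliver 2→0 → ∅
[4] deliver 0→3 → N3(foll t1 [-])
[5] deliver 3→0 → N0(lead t1 [-])
[6] propose(0,'w') → N0(lead t1 [w])
[7] deliver 0→1 → N1(foll t1 [-])
[8] deliver 1→0 → ∅
[9] deliver 0→3 → N3(foll t1 [w])
[10] deliver 3→0 → ∅
[11] timeout(3) → N3(cand t2 [w])
[12] deliver 3→0 → N0(foll t2 [w])
[13] deliver 0→3 → ∅
[14] deliver 3→2 → N2(foll t2 [-])
[15] deliver 2→3 → N3(lead t2 [w])
[16] deliver 3→1 → N1(foll t2 [-])
[17] deliver 1→3 → ∅
[18] crash(2) → N2(✗foll t2 [-])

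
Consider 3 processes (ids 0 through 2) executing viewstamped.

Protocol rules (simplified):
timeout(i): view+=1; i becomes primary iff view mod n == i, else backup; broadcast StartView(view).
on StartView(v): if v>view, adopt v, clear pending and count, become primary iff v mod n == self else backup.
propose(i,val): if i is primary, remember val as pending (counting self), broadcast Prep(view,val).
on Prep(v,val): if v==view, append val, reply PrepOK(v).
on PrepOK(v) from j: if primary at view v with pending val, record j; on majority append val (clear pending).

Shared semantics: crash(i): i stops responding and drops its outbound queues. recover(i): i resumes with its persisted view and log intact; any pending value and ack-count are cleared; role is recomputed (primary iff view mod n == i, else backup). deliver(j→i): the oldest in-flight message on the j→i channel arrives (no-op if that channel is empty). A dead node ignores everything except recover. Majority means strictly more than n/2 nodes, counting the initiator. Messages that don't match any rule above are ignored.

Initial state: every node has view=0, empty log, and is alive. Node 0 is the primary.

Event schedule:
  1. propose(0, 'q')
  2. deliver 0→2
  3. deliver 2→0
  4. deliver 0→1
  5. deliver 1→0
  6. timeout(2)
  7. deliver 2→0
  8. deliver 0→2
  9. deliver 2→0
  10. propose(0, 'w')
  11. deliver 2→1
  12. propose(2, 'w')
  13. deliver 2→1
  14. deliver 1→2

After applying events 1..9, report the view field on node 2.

1

e1 propose(0,'q'): ·
e2 deliver 0→2: 2[back,v=0,q]
e3 deliver 2→0: 0[prim,v=0,q]
e4 deliver 0→1: 1[back,v=0,q]
e5 deliver 1→0: ·
e6 timeout(2): 2[back,v=1,q]
e7 deliver 2→0: 0[back,v=1,q]
e8 deliver 0→2: ·
e9 deliver 2→0: ·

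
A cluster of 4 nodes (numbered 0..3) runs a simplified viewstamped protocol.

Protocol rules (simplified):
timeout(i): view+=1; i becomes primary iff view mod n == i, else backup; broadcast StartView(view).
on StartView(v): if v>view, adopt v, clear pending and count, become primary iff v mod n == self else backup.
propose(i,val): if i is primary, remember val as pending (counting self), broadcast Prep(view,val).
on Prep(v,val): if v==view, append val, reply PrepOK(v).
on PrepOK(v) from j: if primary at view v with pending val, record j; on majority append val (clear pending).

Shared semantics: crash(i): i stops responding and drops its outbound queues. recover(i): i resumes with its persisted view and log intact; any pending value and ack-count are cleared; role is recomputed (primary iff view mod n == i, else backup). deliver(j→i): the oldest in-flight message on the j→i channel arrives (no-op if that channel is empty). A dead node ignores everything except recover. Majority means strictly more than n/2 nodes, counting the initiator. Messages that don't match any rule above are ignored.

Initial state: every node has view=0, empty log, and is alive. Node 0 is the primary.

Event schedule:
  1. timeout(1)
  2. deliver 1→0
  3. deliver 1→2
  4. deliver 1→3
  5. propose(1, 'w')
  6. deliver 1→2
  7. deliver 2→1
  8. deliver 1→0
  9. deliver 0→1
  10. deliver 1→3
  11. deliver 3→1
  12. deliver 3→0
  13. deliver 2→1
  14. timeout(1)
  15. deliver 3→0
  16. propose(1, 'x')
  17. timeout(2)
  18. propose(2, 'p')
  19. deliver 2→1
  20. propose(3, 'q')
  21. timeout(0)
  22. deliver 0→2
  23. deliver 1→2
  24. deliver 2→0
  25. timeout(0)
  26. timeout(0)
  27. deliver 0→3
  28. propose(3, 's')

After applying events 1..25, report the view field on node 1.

[1] timeout(1) → N1(prim v1 [-])
[2] deliver 1→0 → N0(back v1 [-])
[3] deliver 1→2 → N2(back v1 [-])
[4] deliver 1→3 → N3(back v1 [-])
[5] propose(1,'w') → ∅
[6] deliver 1→2 → N2(back v1 [w])
[7] deliver 2→1 → ∅
[8] deliver 1→0 → N0(back v1 [w])
[9] deliver 0→1 → N1(prim v1 [w])
[10] deliver 1→3 → N3(back v1 [w])
[11] deliver 3→1 → ∅
[12] deliver 3→0 → ∅
[13] deliver 2→1 → ∅
[14] timeout(1) → N1(back v2 [w])
[15] deliver 3→0 → ∅
[16] propose(1,'x') → ∅
[17] timeout(2) → N2(prim v2 [w])
[18] propose(2,'p') → ∅
[19] deliver 2→1 → ∅
[20] propose(3,'q') → ∅
[21] timeout(0) → N0(back v2 [w])
[22] deliver 0→2 → ∅
[23] deliver 1→2 → ∅
[24] deliver 2→0 → ∅
[25] timeout(0) → N0(back v3 [w])

2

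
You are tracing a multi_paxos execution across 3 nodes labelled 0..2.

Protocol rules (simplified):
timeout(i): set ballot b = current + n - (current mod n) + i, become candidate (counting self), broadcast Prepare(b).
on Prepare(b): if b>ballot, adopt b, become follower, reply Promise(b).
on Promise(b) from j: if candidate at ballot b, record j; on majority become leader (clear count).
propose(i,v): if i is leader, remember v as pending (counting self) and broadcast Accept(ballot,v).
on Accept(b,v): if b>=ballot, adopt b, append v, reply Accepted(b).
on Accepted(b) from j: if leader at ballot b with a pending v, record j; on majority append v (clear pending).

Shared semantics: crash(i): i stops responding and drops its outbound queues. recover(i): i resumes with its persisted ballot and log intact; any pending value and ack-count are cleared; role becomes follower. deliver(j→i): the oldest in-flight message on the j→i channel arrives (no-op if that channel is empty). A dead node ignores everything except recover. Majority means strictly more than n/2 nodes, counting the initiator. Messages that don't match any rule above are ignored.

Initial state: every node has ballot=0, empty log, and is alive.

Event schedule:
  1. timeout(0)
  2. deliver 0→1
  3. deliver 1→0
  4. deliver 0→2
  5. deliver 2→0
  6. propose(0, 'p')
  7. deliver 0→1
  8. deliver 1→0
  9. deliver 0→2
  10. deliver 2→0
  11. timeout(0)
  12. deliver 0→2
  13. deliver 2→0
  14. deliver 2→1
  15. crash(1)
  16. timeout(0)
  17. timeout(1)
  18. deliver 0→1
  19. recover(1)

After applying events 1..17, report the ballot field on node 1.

1. timeout(0):  <0:cand b3 ->
2. deliver 0→1:  <1:foll b3 ->
3. deliver 1→0:  <0:lead b3 ->
4. deliver 0→2:  <2:foll b3 ->
5. deliver 2→0:  nop
6. propose(0,'p'):  nop
7. deliver 0→1:  <1:foll b3 p>
8. deliver 1→0:  <0:lead b3 p>
9. deliver 0→2:  <2:foll b3 p>
10. deliver 2→0:  nop
11. timeout(0):  <0:cand b6 p>
12. deliver 0→2:  <2:foll b6 p>
13. deliver 2→0:  <0:lead b6 p>
14. deliver 2→1:  nop
15. crash(1):  <1:✗foll b3 p>
16. timeout(0):  <0:cand b9 p>
17. timeout(1):  nop

3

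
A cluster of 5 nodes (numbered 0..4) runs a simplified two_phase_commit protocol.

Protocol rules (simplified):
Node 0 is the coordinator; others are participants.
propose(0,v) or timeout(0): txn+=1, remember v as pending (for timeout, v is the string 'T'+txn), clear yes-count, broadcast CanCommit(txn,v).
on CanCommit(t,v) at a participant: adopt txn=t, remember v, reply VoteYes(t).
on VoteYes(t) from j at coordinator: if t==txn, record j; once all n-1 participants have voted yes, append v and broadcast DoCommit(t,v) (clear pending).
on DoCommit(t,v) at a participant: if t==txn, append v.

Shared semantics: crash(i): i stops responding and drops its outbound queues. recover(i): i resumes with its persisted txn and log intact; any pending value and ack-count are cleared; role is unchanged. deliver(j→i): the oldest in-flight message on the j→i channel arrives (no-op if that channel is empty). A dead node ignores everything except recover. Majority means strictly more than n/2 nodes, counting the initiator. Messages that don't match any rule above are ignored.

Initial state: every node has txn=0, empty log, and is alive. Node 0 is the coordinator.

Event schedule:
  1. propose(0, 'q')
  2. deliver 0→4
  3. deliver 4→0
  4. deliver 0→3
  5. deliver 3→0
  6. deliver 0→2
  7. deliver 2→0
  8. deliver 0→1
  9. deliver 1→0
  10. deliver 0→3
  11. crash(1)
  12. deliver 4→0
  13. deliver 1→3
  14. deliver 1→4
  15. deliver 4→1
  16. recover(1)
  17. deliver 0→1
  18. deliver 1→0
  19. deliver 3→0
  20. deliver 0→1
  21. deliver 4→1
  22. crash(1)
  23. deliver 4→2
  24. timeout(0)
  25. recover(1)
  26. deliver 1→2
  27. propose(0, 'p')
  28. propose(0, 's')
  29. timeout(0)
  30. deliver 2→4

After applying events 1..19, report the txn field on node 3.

1. propose(0,'q'):  <0:coor t1 ->
2. deliver 0→4:  <4:part t1 ->
3. deliver 4→0:  nop
4. deliver 0→3:  <3:part t1 ->
5. deliver 3→0:  nop
6. deliver 0→2:  <2:part t1 ->
7. deliver 2→0:  nop
8. deliver 0→1:  <1:part t1 ->
9. deliver 1→0:  <0:coor t1 q>
10. deliver 0→3:  <3:part t1 q>
11. crash(1):  <1:✗part t1 ->
12. deliver 4→0:  nop
13. deliver 1→3:  nop
14. deliver 1→4:  nop
15. deliver 4→1:  nop
16. recover(1):  <1:part t1 ->
17. deliver 0→1:  <1:part t1 q>
18. deliver 1→0:  nop
19. deliver 3→0:  nop

1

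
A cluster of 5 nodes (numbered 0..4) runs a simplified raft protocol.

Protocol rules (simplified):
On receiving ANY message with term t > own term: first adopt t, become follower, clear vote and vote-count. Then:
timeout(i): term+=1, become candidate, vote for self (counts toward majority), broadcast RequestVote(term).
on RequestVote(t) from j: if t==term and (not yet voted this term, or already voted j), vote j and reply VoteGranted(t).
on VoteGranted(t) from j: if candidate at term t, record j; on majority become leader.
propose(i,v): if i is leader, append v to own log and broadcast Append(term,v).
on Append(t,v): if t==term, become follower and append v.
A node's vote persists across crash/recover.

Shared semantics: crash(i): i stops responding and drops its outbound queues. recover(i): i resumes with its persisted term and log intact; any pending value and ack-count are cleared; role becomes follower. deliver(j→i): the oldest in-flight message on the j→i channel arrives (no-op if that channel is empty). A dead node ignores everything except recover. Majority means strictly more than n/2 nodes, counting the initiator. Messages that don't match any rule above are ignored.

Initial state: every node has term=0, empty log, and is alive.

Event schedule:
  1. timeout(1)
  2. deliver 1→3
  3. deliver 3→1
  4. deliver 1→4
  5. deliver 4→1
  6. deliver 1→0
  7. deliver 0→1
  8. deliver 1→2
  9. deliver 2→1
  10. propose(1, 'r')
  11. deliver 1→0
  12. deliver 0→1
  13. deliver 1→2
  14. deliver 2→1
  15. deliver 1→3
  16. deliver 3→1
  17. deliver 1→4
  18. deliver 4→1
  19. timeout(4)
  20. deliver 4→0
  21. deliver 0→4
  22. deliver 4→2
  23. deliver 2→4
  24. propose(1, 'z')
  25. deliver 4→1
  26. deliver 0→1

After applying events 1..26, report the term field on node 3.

1

e1 timeout(1): 1[cand,t=1,-]
e2 deliver 1→3: 3[foll,t=1,-]
e3 deliver 3→1: ·
e4 deliver 1→4: 4[foll,t=1,-]
e5 deliver 4→1: 1[lead,t=1,-]
e6 deliver 1→0: 0[foll,t=1,-]
e7 deliver 0→1: ·
e8 deliver 1→2: 2[foll,t=1,-]
e9 deliver 2→1: ·
e10 propose(1,'r'): 1[lead,t=1,r]
e11 deliver 1→0: 0[foll,t=1,r]
e12 deliver 0→1: ·
e13 deliver 1→2: 2[foll,t=1,r]
e14 deliver 2→1: ·
e15 deliver 1→3: 3[foll,t=1,r]
e16 deliver 3→1: ·
e17 deliver 1→4: 4[foll,t=1,r]
e18 deliver 4→1: ·
e19 timeout(4): 4[cand,t=2,r]
e20 deliver 4→0: 0[foll,t=2,r]
e21 deliver 0→4: ·
e22 deliver 4→2: 2[foll,t=2,r]
e23 deliver 2→4: 4[lead,t=2,r]
e24 propose(1,'z'): 1[lead,t=1,r,z]
e25 deliver 4→1: 1[foll,t=2,r,z]
e26 deliver 0→1: ·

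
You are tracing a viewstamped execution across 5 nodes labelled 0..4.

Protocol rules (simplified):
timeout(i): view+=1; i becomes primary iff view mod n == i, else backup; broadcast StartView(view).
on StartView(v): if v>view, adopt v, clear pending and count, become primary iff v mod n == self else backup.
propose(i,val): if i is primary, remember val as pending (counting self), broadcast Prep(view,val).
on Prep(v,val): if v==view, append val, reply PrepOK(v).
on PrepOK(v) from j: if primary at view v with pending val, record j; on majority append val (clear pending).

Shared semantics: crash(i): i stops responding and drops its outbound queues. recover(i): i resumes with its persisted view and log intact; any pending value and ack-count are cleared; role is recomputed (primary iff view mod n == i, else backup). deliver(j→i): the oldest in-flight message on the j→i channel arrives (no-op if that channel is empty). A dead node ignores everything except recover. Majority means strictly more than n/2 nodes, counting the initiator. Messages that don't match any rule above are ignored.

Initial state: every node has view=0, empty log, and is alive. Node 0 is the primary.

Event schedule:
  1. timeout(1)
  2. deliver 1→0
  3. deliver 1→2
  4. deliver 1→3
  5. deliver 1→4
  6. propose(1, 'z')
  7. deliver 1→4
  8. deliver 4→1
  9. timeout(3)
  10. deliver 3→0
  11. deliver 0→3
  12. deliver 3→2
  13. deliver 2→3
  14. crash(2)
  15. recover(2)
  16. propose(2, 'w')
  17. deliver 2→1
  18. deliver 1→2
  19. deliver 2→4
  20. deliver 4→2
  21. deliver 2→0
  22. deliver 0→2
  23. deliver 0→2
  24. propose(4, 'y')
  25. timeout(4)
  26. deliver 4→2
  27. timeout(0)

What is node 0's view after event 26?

after 1 — timeout(1): n1:prim/v1/[-]
after 2 — deliver 1→0: n0:back/v1/[-]
after 3 — deliver 1→2: n2:back/v1/[-]
after 4 — deliver 1→3: n3:back/v1/[-]
after 5 — deliver 1→4: n4:back/v1/[-]
after 6 — propose(1,'z'): ·
after 7 — deliver 1→4: n4:back/v1/[z]
after 8 — deliver 4→1: ·
after 9 — timeout(3): n3:back/v2/[-]
after 10 — deliver 3→0: n0:back/v2/[-]
after 11 — deliver 0→3: ·
after 12 — deliver 3→2: n2:prim/v2/[-]
after 13 — deliver 2→3: ·
after 14 — crash(2): n2:✗prim/v2/[-]
after 15 — recover(2): n2:prim/v2/[-]
after 16 — propose(2,'w'): ·
after 17 — deliver 2→1: ·
after 18 — deliver 1→2: ·
after 19 — deliver 2→4: ·
after 20 — deliver 4→2: ·
after 21 — deliver 2→0: n0:back/v2/[w]
after 22 — deliver 0→2: ·
after 23 — deliver 0→2: ·
after 24 — propose(4,'y'): ·
after 25 — timeout(4): n4:back/v2/[z]
after 26 — deliver 4→2: ·

2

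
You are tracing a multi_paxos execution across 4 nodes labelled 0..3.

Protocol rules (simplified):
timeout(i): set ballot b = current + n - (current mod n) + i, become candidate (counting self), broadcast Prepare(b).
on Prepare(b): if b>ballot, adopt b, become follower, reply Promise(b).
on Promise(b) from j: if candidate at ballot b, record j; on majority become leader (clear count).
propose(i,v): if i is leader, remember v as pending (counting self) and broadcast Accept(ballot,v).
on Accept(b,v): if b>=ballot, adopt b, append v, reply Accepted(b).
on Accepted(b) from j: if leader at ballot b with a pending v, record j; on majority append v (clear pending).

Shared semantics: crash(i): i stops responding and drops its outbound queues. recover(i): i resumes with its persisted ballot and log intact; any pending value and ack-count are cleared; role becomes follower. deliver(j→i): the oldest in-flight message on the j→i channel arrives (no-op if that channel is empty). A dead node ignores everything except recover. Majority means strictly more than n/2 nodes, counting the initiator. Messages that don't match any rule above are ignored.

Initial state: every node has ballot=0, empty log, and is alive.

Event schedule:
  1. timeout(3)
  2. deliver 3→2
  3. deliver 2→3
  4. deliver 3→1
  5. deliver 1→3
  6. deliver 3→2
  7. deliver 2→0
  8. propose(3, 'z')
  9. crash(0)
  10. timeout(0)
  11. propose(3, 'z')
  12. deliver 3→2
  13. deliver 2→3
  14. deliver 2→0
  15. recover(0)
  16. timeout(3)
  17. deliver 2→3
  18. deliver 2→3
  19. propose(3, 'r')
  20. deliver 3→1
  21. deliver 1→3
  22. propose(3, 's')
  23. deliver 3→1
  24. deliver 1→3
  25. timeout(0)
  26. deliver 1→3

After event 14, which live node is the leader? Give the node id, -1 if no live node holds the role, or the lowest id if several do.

3

e1 timeout(3): 3[cand,b=7,-]
e2 deliver 3→2: 2[foll,b=7,-]
e3 deliver 2→3: ·
e4 deliver 3→1: 1[foll,b=7,-]
e5 deliver 1→3: 3[lead,b=7,-]
e6 deliver 3→2: ·
e7 deliver 2→0: ·
e8 propose(3,'z'): ·
e9 crash(0): 0[✗foll,b=0,-]
e10 timeout(0): ·
e11 propose(3,'z'): ·
e12 deliver 3→2: 2[foll,b=7,z]
e13 deliver 2→3: ·
e14 deliver 2→0: ·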